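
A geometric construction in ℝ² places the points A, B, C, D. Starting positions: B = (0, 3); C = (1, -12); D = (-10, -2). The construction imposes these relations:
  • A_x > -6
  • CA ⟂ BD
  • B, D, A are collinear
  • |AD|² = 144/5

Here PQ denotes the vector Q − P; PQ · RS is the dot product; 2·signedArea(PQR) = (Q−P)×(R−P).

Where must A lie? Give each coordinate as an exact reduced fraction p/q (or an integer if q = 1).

A = (-26/5, 2/5)

1. A_x = -26/5  [B, D, A are collinear ∩ CA ⟂ BD]
2. A_y = 2/5  [B, D, A are collinear ∩ CA ⟂ BD]
   → A = (-26/5, 2/5)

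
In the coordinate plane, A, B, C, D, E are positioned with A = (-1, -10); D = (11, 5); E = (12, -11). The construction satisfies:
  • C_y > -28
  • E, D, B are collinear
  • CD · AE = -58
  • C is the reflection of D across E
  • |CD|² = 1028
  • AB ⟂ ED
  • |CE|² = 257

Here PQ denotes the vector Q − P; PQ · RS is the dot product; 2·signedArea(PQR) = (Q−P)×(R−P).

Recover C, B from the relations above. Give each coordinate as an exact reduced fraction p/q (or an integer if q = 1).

1. C_x = 13  [C is the reflection of D across E]
2. C_y = -27  [C is the reflection of D across E]
   → C = (13, -27)
3. B_x = 3055/257  [E, D, B are collinear ∩ AB ⟂ ED]
4. B_y = -2363/257  [E, D, B are collinear ∩ AB ⟂ ED]
   → B = (3055/257, -2363/257)

B = (3055/257, -2363/257)
C = (13, -27)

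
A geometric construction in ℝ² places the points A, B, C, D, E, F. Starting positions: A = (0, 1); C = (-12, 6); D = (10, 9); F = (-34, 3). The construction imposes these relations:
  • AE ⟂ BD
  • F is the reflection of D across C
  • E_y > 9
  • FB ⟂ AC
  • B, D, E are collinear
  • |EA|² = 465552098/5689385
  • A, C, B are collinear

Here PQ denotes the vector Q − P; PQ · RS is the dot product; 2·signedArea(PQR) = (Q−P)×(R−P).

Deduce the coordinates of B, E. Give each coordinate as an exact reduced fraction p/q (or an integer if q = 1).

1. B_x = -5016/169  [A, C, B are collinear ∩ FB ⟂ AC]
2. B_y = 2259/169  [A, C, B are collinear ∩ FB ⟂ AC]
   → B = (-5016/169, 2259/169)
3. E_x = 5629833/5689385  [B, D, E are collinear ∩ AE ⟂ BD]
4. E_y = 56846106/5689385  [B, D, E are collinear ∩ AE ⟂ BD]
   → E = (5629833/5689385, 56846106/5689385)

B = (-5016/169, 2259/169)
E = (5629833/5689385, 56846106/5689385)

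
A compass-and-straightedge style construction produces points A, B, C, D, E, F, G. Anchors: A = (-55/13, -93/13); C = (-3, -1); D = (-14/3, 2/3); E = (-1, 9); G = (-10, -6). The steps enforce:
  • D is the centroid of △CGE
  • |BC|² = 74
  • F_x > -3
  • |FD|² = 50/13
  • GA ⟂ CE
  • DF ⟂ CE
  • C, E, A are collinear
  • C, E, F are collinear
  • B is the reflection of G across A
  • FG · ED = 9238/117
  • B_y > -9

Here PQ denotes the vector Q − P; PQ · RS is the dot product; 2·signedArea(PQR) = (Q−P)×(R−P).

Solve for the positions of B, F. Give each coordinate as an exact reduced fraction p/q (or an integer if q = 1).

1. B_x = 20/13  [B is the reflection of G across A]
2. B_y = -108/13  [B is the reflection of G across A]
   → B = (20/13, -108/13)
3. F_x = -107/39  [C, E, F are collinear ∩ DF ⟂ CE]
4. F_y = 11/39  [C, E, F are collinear ∩ DF ⟂ CE]
   → F = (-107/39, 11/39)

B = (20/13, -108/13)
F = (-107/39, 11/39)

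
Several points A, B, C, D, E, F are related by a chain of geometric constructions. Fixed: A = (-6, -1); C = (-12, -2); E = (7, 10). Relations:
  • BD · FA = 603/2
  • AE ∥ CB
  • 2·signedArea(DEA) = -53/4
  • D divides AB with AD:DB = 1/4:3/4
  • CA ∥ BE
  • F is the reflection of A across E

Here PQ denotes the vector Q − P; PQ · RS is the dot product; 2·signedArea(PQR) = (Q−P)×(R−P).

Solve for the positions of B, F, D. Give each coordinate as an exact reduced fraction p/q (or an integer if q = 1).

1. B_x = 1  [CA ∥ BE ∩ AE ∥ CB]
2. B_y = 9  [CA ∥ BE ∩ AE ∥ CB]
   → B = (1, 9)
3. F_x = 20  [F is the reflection of A across E]
4. F_y = 21  [F is the reflection of A across E]
   → F = (20, 21)
5. D_x = -17/4  [D divides AB with AD:DB = 1/4:3/4]
6. D_y = 3/2  [D divides AB with AD:DB = 1/4:3/4]
   → D = (-17/4, 3/2)

B = (1, 9)
D = (-17/4, 3/2)
F = (20, 21)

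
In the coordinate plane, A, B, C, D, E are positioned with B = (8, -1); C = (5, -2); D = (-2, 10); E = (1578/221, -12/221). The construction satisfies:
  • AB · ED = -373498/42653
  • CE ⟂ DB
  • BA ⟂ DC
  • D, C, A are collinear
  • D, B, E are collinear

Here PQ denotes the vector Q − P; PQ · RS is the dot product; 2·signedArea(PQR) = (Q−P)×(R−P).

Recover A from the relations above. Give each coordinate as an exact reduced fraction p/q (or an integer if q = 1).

1. A_x = 1028/193  [D, C, A are collinear ∩ BA ⟂ DC]
2. A_y = -494/193  [D, C, A are collinear ∩ BA ⟂ DC]
   → A = (1028/193, -494/193)

A = (1028/193, -494/193)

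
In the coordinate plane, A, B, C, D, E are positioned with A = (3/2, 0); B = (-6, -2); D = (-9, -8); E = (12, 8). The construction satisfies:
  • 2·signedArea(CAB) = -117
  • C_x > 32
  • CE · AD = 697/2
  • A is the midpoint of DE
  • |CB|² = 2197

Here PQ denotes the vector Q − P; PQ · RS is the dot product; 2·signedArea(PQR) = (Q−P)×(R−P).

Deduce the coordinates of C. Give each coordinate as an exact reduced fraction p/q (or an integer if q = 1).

1. C_x = 33  [CE · AD = 697/2 ∩ 2·signedArea(CAB) = -117]
2. C_y = 24  [CE · AD = 697/2 ∩ 2·signedArea(CAB) = -117]
   → C = (33, 24)

C = (33, 24)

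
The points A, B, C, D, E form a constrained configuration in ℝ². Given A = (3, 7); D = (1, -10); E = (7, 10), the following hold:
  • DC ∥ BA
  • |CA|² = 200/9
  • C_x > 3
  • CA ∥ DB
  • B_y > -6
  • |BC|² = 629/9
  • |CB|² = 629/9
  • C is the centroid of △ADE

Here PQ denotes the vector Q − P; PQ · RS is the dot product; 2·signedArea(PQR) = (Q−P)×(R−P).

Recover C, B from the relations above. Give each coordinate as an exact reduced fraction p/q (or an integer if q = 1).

1. C_x = 11/3  [C is the centroid of △ADE]
2. C_y = 7/3  [C is the centroid of △ADE]
   → C = (11/3, 7/3)
3. B_x = 1/3  [DC ∥ BA ∩ CA ∥ DB]
4. B_y = -16/3  [DC ∥ BA ∩ CA ∥ DB]
   → B = (1/3, -16/3)

B = (1/3, -16/3)
C = (11/3, 7/3)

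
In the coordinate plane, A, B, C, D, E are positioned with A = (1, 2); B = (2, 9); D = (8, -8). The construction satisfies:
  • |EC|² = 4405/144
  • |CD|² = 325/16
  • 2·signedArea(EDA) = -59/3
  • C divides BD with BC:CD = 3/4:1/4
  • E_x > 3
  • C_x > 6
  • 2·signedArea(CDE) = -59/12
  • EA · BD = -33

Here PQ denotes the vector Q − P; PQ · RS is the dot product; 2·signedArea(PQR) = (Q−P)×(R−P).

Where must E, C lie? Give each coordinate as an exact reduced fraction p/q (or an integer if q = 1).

1. E_x = 11/3  [EA · BD = -33 ∩ 2·signedArea(EDA) = -59/3]
2. E_y = 1  [EA · BD = -33 ∩ 2·signedArea(EDA) = -59/3]
   → E = (11/3, 1)
3. C_x = 13/2  [C divides BD with BC:CD = 3/4:1/4]
4. C_y = -15/4  [C divides BD with BC:CD = 3/4:1/4]
   → C = (13/2, -15/4)

C = (13/2, -15/4)
E = (11/3, 1)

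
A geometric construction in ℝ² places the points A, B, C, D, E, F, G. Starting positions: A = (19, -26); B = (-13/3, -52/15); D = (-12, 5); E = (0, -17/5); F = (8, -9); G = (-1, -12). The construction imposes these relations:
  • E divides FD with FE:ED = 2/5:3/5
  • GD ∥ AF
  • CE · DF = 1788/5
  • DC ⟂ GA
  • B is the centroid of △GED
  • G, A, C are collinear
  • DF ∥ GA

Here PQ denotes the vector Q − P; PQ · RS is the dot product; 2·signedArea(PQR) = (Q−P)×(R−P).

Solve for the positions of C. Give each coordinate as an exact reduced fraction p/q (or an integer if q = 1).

C = (-2439/149, -185/149)

1. C_x = -2439/149  [G, A, C are collinear ∩ DC ⟂ GA]
2. C_y = -185/149  [G, A, C are collinear ∩ DC ⟂ GA]
   → C = (-2439/149, -185/149)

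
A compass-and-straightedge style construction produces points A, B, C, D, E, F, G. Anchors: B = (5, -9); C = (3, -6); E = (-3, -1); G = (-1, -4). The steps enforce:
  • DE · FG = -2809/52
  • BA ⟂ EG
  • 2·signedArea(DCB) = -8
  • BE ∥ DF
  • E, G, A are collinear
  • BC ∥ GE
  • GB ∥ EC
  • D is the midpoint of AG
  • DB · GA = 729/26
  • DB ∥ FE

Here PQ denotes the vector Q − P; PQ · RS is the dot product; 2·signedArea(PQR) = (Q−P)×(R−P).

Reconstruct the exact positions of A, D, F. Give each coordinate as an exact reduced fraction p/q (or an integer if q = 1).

A = (41/13, -133/13)
D = (14/13, -185/26)
F = (-90/13, 23/26)

1. A_x = 41/13  [E, G, A are collinear ∩ BA ⟂ EG]
2. A_y = -133/13  [E, G, A are collinear ∩ BA ⟂ EG]
   → A = (41/13, -133/13)
3. D_x = 14/13  [D is the midpoint of AG]
4. D_y = -185/26  [D is the midpoint of AG]
   → D = (14/13, -185/26)
5. F_x = -90/13  [DB ∥ FE ∩ BE ∥ DF]
6. F_y = 23/26  [DB ∥ FE ∩ BE ∥ DF]
   → F = (-90/13, 23/26)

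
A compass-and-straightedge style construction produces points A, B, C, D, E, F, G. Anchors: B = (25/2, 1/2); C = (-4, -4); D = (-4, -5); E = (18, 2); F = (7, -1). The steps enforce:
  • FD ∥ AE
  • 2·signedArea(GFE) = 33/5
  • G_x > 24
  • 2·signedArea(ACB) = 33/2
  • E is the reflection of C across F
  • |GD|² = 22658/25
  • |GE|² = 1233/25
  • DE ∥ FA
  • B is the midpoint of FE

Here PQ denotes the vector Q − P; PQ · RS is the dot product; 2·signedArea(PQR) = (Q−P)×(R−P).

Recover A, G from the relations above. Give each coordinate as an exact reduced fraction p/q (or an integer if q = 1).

1. A_x = 29  [FD ∥ AE ∩ DE ∥ FA]
2. A_y = 6  [FD ∥ AE ∩ DE ∥ FA]
   → A = (29, 6)
3. G_x = 123/5  [line -3·x + 11·y + 127/5 = 0 ∩ |GD|² = 22658/25]
4. G_y = 22/5  [line -3·x + 11·y + 127/5 = 0 ∩ |GD|² = 22658/25]
   → G = (123/5, 22/5)

A = (29, 6)
G = (123/5, 22/5)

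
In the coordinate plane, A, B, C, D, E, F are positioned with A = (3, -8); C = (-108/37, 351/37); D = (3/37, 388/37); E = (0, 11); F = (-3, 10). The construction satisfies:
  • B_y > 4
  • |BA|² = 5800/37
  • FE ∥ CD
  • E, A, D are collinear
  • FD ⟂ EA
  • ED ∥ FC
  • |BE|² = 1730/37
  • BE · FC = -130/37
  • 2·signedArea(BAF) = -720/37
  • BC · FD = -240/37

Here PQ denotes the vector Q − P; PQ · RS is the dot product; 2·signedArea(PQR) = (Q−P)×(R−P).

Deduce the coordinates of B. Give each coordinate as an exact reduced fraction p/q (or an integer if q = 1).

1. B_x = 1/37  [2·signedArea(BAF) = -720/37 ∩ BC · FD = -240/37]
2. B_y = 154/37  [2·signedArea(BAF) = -720/37 ∩ BC · FD = -240/37]
   → B = (1/37, 154/37)

B = (1/37, 154/37)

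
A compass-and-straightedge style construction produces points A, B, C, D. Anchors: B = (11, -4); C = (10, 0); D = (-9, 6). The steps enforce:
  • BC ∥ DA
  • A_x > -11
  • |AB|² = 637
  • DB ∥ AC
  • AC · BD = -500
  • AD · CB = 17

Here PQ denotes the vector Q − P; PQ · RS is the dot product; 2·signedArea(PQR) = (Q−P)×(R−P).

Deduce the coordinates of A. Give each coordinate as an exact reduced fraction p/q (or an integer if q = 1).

A = (-10, 10)

1. A_x = -10  [DB ∥ AC ∩ BC ∥ DA]
2. A_y = 10  [DB ∥ AC ∩ BC ∥ DA]
   → A = (-10, 10)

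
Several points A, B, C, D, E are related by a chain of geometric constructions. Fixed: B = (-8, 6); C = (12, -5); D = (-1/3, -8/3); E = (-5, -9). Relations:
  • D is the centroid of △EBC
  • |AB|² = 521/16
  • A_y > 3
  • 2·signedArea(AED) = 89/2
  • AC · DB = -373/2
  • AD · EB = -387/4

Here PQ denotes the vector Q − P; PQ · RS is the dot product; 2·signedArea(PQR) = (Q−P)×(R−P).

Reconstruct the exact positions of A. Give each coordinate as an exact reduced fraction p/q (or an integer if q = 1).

1. A_x = -3  [2·signedArea(AED) = 89/2 ∩ AD · EB = -387/4]
2. A_y = 13/4  [2·signedArea(AED) = 89/2 ∩ AD · EB = -387/4]
   → A = (-3, 13/4)

A = (-3, 13/4)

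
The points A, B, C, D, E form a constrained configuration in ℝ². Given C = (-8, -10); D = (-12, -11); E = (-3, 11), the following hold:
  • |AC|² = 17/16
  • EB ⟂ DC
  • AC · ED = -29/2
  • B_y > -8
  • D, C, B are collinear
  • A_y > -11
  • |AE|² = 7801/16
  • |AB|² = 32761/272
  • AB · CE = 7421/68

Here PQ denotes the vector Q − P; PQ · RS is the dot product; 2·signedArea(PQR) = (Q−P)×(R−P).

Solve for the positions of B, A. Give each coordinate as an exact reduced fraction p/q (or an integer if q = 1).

A = (-9, -41/4)
B = (28/17, -129/17)

1. B_x = 28/17  [D, C, B are collinear ∩ EB ⟂ DC]
2. B_y = -129/17  [D, C, B are collinear ∩ EB ⟂ DC]
   → B = (28/17, -129/17)
3. A_x = -9  [AB · CE = 7421/68 ∩ AC · ED = -29/2]
4. A_y = -41/4  [AB · CE = 7421/68 ∩ AC · ED = -29/2]
   → A = (-9, -41/4)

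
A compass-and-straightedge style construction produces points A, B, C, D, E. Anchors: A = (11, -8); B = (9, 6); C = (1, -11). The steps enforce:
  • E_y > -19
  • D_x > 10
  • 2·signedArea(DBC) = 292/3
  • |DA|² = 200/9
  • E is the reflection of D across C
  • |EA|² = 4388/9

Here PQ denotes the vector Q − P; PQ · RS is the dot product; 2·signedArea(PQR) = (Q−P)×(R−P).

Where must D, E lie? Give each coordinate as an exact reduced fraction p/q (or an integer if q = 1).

1. D_x = 31/3  [line 17·x + -8·y + -607/3 = 0 ∩ |DA|² = 200/9]
2. D_y = -10/3  [line 17·x + -8·y + -607/3 = 0 ∩ |DA|² = 200/9]
   → D = (31/3, -10/3)
3. E_x = -25/3  [E is the reflection of D across C]
4. E_y = -56/3  [E is the reflection of D across C]
   → E = (-25/3, -56/3)

D = (31/3, -10/3)
E = (-25/3, -56/3)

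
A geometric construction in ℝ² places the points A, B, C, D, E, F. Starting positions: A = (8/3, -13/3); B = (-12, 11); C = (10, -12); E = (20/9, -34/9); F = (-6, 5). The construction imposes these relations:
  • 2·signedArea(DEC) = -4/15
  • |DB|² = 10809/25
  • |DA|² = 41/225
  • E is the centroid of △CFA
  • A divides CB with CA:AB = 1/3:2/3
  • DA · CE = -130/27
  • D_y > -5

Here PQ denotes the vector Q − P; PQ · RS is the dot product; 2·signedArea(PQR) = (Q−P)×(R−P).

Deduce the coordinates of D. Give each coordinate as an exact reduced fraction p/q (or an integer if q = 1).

1. D_x = 12/5  [DA · CE = -130/27 ∩ 2·signedArea(DEC) = -4/15]
2. D_y = -4  [DA · CE = -130/27 ∩ 2·signedArea(DEC) = -4/15]
   → D = (12/5, -4)

D = (12/5, -4)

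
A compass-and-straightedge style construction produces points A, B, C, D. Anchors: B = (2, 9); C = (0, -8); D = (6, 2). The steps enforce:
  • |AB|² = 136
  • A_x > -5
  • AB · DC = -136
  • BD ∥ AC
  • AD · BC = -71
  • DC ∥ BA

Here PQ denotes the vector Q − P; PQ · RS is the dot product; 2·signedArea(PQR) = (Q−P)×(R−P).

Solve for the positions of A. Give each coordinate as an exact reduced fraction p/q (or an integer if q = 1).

A = (-4, -1)

1. A_x = -4  [BD ∥ AC ∩ DC ∥ BA]
2. A_y = -1  [BD ∥ AC ∩ DC ∥ BA]
   → A = (-4, -1)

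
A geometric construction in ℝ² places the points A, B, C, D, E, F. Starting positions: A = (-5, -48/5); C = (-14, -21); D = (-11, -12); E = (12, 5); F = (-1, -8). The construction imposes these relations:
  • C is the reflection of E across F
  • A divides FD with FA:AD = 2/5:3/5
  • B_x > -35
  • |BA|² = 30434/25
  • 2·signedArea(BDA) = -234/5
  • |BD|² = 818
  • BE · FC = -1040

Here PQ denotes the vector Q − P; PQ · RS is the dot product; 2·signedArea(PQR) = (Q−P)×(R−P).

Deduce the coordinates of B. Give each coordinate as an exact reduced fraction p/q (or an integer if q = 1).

1. B_x = -34  [2·signedArea(BDA) = -234/5 ∩ BE · FC = -1040]
2. B_y = -29  [2·signedArea(BDA) = -234/5 ∩ BE · FC = -1040]
   → B = (-34, -29)

B = (-34, -29)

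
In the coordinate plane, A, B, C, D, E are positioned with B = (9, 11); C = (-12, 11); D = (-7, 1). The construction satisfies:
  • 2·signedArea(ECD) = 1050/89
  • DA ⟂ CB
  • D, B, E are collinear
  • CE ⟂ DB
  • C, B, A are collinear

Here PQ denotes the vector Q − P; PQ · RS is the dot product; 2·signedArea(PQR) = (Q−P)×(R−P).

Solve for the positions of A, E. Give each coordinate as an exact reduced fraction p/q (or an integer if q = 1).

1. A_x = -7  [C, B, A are collinear ∩ DA ⟂ CB]
2. A_y = 11  [C, B, A are collinear ∩ DA ⟂ CB]
   → A = (-7, 11)
3. E_x = -543/89  [D, B, E are collinear ∩ CE ⟂ DB]
4. E_y = 139/89  [D, B, E are collinear ∩ CE ⟂ DB]
   → E = (-543/89, 139/89)

A = (-7, 11)
E = (-543/89, 139/89)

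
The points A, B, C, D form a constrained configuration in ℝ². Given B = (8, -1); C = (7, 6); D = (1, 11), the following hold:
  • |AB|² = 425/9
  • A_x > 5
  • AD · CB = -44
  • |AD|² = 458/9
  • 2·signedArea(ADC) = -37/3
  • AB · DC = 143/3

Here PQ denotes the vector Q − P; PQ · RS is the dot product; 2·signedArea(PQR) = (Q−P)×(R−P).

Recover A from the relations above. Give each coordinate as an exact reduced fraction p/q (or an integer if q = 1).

1. A_x = 16/3  [AD · CB = -44 ∩ 2·signedArea(ADC) = -37/3]
2. A_y = 16/3  [AD · CB = -44 ∩ 2·signedArea(ADC) = -37/3]
   → A = (16/3, 16/3)

A = (16/3, 16/3)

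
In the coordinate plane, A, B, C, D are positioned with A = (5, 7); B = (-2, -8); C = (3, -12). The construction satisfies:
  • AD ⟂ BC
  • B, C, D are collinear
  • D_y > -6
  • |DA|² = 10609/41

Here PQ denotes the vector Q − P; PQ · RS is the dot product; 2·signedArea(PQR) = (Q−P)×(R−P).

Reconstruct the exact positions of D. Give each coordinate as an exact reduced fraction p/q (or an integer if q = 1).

1. D_x = -207/41  [B, C, D are collinear ∩ AD ⟂ BC]
2. D_y = -228/41  [B, C, D are collinear ∩ AD ⟂ BC]
   → D = (-207/41, -228/41)

D = (-207/41, -228/41)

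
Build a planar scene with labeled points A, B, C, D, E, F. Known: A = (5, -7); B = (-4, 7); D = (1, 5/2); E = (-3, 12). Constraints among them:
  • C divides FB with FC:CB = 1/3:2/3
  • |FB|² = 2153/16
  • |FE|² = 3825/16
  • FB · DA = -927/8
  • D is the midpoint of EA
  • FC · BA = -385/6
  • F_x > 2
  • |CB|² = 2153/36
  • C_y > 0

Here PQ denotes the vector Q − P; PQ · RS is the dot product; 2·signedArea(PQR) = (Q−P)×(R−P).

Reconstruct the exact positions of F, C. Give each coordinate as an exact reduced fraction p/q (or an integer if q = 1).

C = (2/3, 5/6)
F = (3, -9/4)

1. F_x = 3  [line -4·x + 19/2·y + 267/8 = 0 ∩ |FE|² = 3825/16]
2. F_y = -9/4  [line -4·x + 19/2·y + 267/8 = 0 ∩ |FE|² = 3825/16]
   → F = (3, -9/4)
3. C_x = 2/3  [FC · BA = -385/6 ∩ C divides FB with FC:CB = 1/3:2/3]
4. C_y = 5/6  [FC · BA = -385/6 ∩ C divides FB with FC:CB = 1/3:2/3]
   → C = (2/3, 5/6)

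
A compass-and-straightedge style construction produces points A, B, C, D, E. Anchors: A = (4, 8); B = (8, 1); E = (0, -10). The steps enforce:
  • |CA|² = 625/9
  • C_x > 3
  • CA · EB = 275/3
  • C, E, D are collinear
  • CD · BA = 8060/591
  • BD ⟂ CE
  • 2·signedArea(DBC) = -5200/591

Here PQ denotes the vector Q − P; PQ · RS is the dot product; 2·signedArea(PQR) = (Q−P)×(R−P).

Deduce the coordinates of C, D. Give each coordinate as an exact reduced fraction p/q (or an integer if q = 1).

1. C_x = 4  [line -8·x + -11·y + 85/3 = 0 ∩ |CA|² = 625/9]
2. C_y = -1/3  [line -8·x + -11·y + 85/3 = 0 ∩ |CA|² = 625/9]
   → C = (4, -1/3)
3. D_x = 996/197  [CD · BA = 8060/591 ∩ C, E, D are collinear]
4. D_y = 437/197  [CD · BA = 8060/591 ∩ C, E, D are collinear]
   → D = (996/197, 437/197)

C = (4, -1/3)
D = (996/197, 437/197)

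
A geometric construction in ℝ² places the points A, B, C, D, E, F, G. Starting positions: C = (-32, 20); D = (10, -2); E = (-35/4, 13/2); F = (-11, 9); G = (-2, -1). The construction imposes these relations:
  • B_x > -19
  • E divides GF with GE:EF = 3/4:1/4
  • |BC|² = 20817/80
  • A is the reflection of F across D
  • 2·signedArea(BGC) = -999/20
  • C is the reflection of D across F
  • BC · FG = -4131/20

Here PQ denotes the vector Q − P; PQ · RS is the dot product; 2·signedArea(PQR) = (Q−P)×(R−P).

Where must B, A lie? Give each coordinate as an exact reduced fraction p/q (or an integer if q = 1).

A = (31, -13)
B = (-361/20, 119/10)

1. B_x = -361/20  [BC · FG = -4131/20 ∩ 2·signedArea(BGC) = -999/20]
2. B_y = 119/10  [BC · FG = -4131/20 ∩ 2·signedArea(BGC) = -999/20]
   → B = (-361/20, 119/10)
3. A_x = 31  [A is the reflection of F across D]
4. A_y = -13  [A is the reflection of F across D]
   → A = (31, -13)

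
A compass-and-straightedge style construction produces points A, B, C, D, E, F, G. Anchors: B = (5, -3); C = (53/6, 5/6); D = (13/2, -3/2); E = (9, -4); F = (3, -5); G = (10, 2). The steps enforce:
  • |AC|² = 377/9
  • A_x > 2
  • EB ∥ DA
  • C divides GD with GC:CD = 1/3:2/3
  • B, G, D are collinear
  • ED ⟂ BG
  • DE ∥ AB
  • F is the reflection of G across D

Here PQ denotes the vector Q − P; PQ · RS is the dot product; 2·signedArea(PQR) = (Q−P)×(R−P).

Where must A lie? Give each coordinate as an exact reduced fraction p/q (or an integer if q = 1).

1. A_x = 5/2  [DE ∥ AB ∩ EB ∥ DA]
2. A_y = -1/2  [DE ∥ AB ∩ EB ∥ DA]
   → A = (5/2, -1/2)

A = (5/2, -1/2)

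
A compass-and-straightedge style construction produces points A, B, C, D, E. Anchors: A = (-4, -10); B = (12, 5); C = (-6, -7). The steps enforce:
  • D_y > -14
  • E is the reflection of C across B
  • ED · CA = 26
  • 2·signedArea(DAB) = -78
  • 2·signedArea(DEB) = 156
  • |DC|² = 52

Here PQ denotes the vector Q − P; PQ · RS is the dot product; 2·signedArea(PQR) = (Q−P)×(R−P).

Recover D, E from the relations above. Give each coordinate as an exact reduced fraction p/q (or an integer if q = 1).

D = (-2, -13)
E = (30, 17)

1. E_x = 30  [E is the reflection of C across B]
2. E_y = 17  [E is the reflection of C across B]
   → E = (30, 17)
3. D_x = -2  [2·signedArea(DEB) = 156 ∩ 2·signedArea(DAB) = -78]
4. D_y = -13  [2·signedArea(DEB) = 156 ∩ 2·signedArea(DAB) = -78]
   → D = (-2, -13)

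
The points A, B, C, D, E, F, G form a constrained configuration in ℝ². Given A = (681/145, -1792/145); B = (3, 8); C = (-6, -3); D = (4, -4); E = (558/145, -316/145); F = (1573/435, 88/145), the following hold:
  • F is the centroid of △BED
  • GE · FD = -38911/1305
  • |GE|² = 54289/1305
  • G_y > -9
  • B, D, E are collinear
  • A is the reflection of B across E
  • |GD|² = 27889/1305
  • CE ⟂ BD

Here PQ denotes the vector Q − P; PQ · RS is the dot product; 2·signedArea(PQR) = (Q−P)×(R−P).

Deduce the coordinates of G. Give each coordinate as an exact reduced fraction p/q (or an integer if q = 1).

1. G_x = 1907/435  [line -167/435·x + 668/145·y + 53941/1305 = 0 ∩ |GE|² = 54289/1305]
2. G_y = -1248/145  [line -167/435·x + 668/145·y + 53941/1305 = 0 ∩ |GE|² = 54289/1305]
   → G = (1907/435, -1248/145)

G = (1907/435, -1248/145)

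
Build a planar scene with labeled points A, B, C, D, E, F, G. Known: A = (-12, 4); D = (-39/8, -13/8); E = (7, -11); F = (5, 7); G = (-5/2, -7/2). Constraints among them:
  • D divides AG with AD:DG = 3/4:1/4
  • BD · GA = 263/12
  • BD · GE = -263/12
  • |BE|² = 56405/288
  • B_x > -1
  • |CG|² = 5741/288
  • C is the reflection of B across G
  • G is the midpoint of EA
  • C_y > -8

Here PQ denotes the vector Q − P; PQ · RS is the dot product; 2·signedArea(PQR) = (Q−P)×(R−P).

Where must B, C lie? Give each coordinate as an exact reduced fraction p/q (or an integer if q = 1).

B = (-19/24, 5/8)
C = (-101/24, -61/8)

1. B_x = -19/24  [line -19/2·x + 15/2·y + -293/24 = 0 ∩ |BE|² = 56405/288]
2. B_y = 5/8  [line -19/2·x + 15/2·y + -293/24 = 0 ∩ |BE|² = 56405/288]
   → B = (-19/24, 5/8)
3. C_x = -101/24  [C is the reflection of B across G]
4. C_y = -61/8  [C is the reflection of B across G]
   → C = (-101/24, -61/8)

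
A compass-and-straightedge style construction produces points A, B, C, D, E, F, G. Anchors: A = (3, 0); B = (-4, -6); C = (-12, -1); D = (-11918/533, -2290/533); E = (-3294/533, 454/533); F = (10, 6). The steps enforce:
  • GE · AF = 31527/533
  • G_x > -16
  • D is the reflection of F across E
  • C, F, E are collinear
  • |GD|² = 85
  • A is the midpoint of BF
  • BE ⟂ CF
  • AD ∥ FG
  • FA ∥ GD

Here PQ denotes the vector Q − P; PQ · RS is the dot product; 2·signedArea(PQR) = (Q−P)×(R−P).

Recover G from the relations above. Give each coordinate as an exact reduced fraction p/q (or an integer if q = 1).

1. G_x = -8187/533  [FA ∥ GD ∩ AD ∥ FG]
2. G_y = 908/533  [FA ∥ GD ∩ AD ∥ FG]
   → G = (-8187/533, 908/533)

G = (-8187/533, 908/533)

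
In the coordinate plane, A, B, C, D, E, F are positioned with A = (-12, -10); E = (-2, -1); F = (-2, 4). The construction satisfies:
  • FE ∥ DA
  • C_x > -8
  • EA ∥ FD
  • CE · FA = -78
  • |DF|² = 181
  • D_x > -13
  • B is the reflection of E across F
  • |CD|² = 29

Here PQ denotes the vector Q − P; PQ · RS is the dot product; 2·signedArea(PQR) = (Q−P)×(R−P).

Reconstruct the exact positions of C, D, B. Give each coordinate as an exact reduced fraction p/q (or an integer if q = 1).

B = (-2, 9)
C = (-7, -3)
D = (-12, -5)

1. D_x = -12  [FE ∥ DA ∩ EA ∥ FD]
2. D_y = -5  [FE ∥ DA ∩ EA ∥ FD]
   → D = (-12, -5)
3. B_x = -2  [B is the reflection of E across F]
4. B_y = 9  [B is the reflection of E across F]
   → B = (-2, 9)
5. C_x = -7  [line 10·x + 14·y + 112 = 0 ∩ |CD|² = 29]
6. C_y = -3  [line 10·x + 14·y + 112 = 0 ∩ |CD|² = 29]
   → C = (-7, -3)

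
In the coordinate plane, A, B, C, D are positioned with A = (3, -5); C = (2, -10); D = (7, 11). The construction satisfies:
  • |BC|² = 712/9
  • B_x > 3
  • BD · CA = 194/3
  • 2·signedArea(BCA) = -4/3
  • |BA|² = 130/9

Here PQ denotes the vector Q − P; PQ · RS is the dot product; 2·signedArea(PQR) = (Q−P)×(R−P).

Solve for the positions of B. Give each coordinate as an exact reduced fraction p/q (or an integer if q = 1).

1. B_x = 4  [2·signedArea(BCA) = -4/3 ∩ BD · CA = 194/3]
2. B_y = -4/3  [2·signedArea(BCA) = -4/3 ∩ BD · CA = 194/3]
   → B = (4, -4/3)

B = (4, -4/3)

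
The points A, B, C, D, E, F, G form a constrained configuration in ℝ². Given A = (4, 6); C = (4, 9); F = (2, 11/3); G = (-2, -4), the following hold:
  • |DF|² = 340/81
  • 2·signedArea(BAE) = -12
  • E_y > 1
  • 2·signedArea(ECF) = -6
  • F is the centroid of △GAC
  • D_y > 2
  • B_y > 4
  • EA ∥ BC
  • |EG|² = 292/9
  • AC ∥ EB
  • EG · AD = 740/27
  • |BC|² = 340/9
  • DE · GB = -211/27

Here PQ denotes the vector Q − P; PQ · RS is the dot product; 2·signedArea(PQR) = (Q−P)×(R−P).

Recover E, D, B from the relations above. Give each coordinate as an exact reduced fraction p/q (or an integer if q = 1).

1. E_x = 0  [line 16/3·x + -2·y + 8/3 = 0 ∩ |EG|² = 292/9]
2. E_y = 4/3  [line 16/3·x + -2·y + 8/3 = 0 ∩ |EG|² = 292/9]
   → E = (0, 4/3)
3. D_x = 2/3  [line -2·x + -16/3·y + 340/27 = 0 ∩ |DF|² = 340/81]
4. D_y = 19/9  [line -2·x + -16/3·y + 340/27 = 0 ∩ |DF|² = 340/81]
   → D = (2/3, 19/9)
5. B_x = 0  [DE · GB = -211/27 ∩ EA ∥ BC]
6. B_y = 13/3  [DE · GB = -211/27 ∩ EA ∥ BC]
   → B = (0, 13/3)

B = (0, 13/3)
D = (2/3, 19/9)
E = (0, 4/3)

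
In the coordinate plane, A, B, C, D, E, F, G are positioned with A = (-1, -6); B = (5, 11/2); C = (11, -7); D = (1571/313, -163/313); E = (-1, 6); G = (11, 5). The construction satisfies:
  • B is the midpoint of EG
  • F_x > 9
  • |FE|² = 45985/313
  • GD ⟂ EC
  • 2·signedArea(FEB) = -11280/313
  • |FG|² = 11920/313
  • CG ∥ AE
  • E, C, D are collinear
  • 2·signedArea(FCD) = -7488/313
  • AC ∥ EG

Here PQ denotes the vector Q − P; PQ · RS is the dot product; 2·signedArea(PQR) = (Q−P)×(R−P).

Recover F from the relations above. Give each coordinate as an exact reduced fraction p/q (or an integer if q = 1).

F = (2819/313, -263/313)

1. F_x = 2819/313  [2·signedArea(FCD) = -7488/313 ∩ 2·signedArea(FEB) = -11280/313]
2. F_y = -263/313  [2·signedArea(FCD) = -7488/313 ∩ 2·signedArea(FEB) = -11280/313]
   → F = (2819/313, -263/313)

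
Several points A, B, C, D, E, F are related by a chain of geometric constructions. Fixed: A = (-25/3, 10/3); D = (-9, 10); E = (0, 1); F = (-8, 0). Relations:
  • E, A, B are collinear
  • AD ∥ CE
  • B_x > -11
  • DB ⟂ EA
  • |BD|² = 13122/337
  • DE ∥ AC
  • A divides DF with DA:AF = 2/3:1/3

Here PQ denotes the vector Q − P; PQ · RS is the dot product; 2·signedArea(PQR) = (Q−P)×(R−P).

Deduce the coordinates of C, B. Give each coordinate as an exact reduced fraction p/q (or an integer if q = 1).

1. C_x = 2/3  [AD ∥ CE ∩ DE ∥ AC]
2. C_y = -17/3  [AD ∥ CE ∩ DE ∥ AC]
   → C = (2/3, -17/3)
3. B_x = -3600/337  [E, A, B are collinear ∩ DB ⟂ EA]
4. B_y = 1345/337  [E, A, B are collinear ∩ DB ⟂ EA]
   → B = (-3600/337, 1345/337)

B = (-3600/337, 1345/337)
C = (2/3, -17/3)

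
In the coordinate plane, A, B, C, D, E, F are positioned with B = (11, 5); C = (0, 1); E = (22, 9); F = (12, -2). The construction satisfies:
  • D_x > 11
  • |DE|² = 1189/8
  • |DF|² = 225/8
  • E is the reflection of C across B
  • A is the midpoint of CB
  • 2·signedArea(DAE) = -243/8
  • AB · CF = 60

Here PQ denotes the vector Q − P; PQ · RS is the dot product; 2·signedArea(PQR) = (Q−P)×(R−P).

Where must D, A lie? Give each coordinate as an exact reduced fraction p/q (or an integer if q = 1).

1. A_x = 11/2  [A is the midpoint of CB]
2. A_y = 3  [A is the midpoint of CB]
   → A = (11/2, 3)
3. D_x = 45/4  [line -6·x + 33/2·y + 111/8 = 0 ∩ |DF|² = 225/8]
4. D_y = 13/4  [line -6·x + 33/2·y + 111/8 = 0 ∩ |DF|² = 225/8]
   → D = (45/4, 13/4)

A = (11/2, 3)
D = (45/4, 13/4)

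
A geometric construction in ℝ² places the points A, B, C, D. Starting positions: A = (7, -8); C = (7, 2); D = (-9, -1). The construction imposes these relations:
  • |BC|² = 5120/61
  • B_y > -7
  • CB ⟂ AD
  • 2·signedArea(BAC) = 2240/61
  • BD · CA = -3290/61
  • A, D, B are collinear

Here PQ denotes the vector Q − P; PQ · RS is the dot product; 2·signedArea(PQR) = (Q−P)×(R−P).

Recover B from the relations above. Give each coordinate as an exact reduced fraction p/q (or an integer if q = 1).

1. B_x = 203/61  [A, D, B are collinear ∩ CB ⟂ AD]
2. B_y = -390/61  [A, D, B are collinear ∩ CB ⟂ AD]
   → B = (203/61, -390/61)

B = (203/61, -390/61)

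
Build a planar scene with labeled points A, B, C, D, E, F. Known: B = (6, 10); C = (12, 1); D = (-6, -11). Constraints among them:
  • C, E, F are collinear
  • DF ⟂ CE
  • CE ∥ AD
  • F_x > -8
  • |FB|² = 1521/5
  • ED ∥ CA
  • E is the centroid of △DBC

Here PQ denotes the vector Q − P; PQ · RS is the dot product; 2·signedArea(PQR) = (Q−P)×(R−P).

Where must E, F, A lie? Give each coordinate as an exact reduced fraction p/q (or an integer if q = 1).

1. E_x = 4  [E is the centroid of △DBC]
2. E_y = 0  [E is the centroid of △DBC]
   → E = (4, 0)
3. F_x = -36/5  [C, E, F are collinear ∩ DF ⟂ CE]
4. F_y = -7/5  [C, E, F are collinear ∩ DF ⟂ CE]
   → F = (-36/5, -7/5)
5. A_x = 2  [CE ∥ AD ∩ ED ∥ CA]
6. A_y = -10  [CE ∥ AD ∩ ED ∥ CA]
   → A = (2, -10)

A = (2, -10)
E = (4, 0)
F = (-36/5, -7/5)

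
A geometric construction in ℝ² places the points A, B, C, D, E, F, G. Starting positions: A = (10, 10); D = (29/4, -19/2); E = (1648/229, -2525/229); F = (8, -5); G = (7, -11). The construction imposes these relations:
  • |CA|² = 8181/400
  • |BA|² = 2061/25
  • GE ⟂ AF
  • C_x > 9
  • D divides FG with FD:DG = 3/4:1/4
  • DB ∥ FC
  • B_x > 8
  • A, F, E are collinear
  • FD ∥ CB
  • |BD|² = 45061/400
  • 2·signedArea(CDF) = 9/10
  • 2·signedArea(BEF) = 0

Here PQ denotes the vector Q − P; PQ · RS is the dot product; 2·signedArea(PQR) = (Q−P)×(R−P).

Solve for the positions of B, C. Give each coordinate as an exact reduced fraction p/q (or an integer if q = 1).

1. B_x = 44/5  [line -1380/229·x + 184/229·y + 11960/229 = 0 ∩ |BD|² = 45061/400]
2. B_y = 1  [line -1380/229·x + 184/229·y + 11960/229 = 0 ∩ |BD|² = 45061/400]
   → B = (44/5, 1)
3. C_x = 191/20  [FD ∥ CB ∩ DB ∥ FC]
4. C_y = 11/2  [FD ∥ CB ∩ DB ∥ FC]
   → C = (191/20, 11/2)

B = (44/5, 1)
C = (191/20, 11/2)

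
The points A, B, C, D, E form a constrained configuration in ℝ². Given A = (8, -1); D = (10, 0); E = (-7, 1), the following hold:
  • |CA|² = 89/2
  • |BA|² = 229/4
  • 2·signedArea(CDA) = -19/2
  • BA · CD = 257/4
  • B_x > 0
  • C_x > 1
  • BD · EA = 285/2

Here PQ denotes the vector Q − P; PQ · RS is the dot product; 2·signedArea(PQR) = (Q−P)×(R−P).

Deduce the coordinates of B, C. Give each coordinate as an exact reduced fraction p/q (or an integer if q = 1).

1. B_x = 1/2  [line -15·x + 2·y + 15/2 = 0 ∩ |BA|² = 229/4]
2. B_y = 0  [line -15·x + 2·y + 15/2 = 0 ∩ |BA|² = 229/4]
   → B = (1/2, 0)
3. C_x = 3/2  [BA · CD = 257/4 ∩ 2·signedArea(CDA) = -19/2]
4. C_y = 1/2  [BA · CD = 257/4 ∩ 2·signedArea(CDA) = -19/2]
   → C = (3/2, 1/2)

B = (1/2, 0)
C = (3/2, 1/2)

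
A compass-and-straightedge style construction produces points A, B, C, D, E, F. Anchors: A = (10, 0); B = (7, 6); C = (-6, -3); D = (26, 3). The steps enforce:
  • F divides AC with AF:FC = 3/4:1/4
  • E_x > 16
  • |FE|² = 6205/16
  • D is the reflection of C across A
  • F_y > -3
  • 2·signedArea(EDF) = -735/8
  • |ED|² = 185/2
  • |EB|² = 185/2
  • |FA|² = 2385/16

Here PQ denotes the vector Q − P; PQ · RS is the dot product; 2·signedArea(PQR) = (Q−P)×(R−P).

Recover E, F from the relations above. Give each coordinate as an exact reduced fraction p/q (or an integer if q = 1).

1. F_x = -2  [F divides AC with AF:FC = 3/4:1/4]
2. F_y = -9/4  [F divides AC with AF:FC = 3/4:1/4]
   → F = (-2, -9/4)
3. E_x = 33/2  [line 21/4·x + -28·y + 315/8 = 0 ∩ |EB|² = 185/2]
4. E_y = 9/2  [line 21/4·x + -28·y + 315/8 = 0 ∩ |EB|² = 185/2]
   → E = (33/2, 9/2)

E = (33/2, 9/2)
F = (-2, -9/4)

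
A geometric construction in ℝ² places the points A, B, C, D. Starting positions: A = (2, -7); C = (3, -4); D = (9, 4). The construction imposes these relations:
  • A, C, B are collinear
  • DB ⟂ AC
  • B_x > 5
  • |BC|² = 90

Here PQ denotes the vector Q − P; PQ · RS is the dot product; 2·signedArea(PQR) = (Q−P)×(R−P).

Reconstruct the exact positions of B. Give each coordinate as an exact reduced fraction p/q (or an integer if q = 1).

1. B_x = 6  [A, C, B are collinear ∩ DB ⟂ AC]
2. B_y = 5  [A, C, B are collinear ∩ DB ⟂ AC]
   → B = (6, 5)

B = (6, 5)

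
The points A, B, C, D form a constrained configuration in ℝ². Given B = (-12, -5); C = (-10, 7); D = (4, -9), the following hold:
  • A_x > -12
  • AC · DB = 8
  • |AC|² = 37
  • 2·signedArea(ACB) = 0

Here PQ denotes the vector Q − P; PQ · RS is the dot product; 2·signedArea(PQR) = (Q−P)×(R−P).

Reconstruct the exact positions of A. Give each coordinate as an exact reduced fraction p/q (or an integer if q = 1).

1. A_x = -11  [2·signedArea(ACB) = 0 ∩ AC · DB = 8]
2. A_y = 1  [2·signedArea(ACB) = 0 ∩ AC · DB = 8]
   → A = (-11, 1)

A = (-11, 1)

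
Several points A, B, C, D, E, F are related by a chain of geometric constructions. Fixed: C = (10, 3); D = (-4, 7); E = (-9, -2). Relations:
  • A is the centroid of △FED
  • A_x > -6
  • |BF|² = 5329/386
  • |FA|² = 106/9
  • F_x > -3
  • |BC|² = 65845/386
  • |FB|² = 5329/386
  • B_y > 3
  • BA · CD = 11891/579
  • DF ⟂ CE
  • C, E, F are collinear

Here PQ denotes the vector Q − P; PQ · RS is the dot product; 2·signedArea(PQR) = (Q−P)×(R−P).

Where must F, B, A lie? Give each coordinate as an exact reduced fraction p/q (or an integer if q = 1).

A = (-972/193, 929/579)
B = (-1179/386, 1315/386)
F = (-407/193, -36/193)

1. F_x = -407/193  [C, E, F are collinear ∩ DF ⟂ CE]
2. F_y = -36/193  [C, E, F are collinear ∩ DF ⟂ CE]
   → F = (-407/193, -36/193)
3. A_x = -972/193  [A is the centroid of △FED]
4. A_y = 929/579  [A is the centroid of △FED]
   → A = (-972/193, 929/579)
5. B_x = -1179/386  [line 14·x + -4·y + 10883/193 = 0 ∩ |BF|² = 5329/386]
6. B_y = 1315/386  [line 14·x + -4·y + 10883/193 = 0 ∩ |BF|² = 5329/386]
   → B = (-1179/386, 1315/386)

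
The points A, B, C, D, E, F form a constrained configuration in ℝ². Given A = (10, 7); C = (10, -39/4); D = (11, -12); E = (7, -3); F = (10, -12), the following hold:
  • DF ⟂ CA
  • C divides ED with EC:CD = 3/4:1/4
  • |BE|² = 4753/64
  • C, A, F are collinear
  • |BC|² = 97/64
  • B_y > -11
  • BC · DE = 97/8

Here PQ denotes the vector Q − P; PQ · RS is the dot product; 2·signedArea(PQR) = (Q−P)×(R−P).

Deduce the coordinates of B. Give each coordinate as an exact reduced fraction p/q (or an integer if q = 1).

B = (21/2, -87/8)

1. B_x = 21/2  [line 4·x + -9·y + -1119/8 = 0 ∩ |BE|² = 4753/64]
2. B_y = -87/8  [line 4·x + -9·y + -1119/8 = 0 ∩ |BE|² = 4753/64]
   → B = (21/2, -87/8)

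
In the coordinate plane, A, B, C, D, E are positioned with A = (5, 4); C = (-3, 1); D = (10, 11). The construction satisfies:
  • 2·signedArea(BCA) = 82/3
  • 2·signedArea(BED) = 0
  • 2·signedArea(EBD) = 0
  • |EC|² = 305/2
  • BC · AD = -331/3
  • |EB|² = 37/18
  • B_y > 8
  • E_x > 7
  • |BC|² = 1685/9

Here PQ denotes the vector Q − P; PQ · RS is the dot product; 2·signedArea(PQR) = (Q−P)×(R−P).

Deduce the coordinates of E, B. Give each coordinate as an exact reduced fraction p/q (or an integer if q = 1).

B = (25/3, 26/3)
E = (15/2, 15/2)

1. B_x = 25/3  [BC · AD = -331/3 ∩ 2·signedArea(BCA) = 82/3]
2. B_y = 26/3  [BC · AD = -331/3 ∩ 2·signedArea(BCA) = 82/3]
   → B = (25/3, 26/3)
3. E_x = 15/2  [line -7/3·x + 5/3·y + 5 = 0 ∩ |EC|² = 305/2]
4. E_y = 15/2  [line -7/3·x + 5/3·y + 5 = 0 ∩ |EC|² = 305/2]
   → E = (15/2, 15/2)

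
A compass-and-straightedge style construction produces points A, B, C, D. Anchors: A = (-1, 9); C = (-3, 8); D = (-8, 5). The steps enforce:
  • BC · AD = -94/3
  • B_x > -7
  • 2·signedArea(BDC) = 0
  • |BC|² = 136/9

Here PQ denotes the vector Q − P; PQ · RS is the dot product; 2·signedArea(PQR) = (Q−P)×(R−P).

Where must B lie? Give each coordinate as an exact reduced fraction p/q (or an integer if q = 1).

B = (-19/3, 6)

1. B_x = -19/3  [2·signedArea(BDC) = 0 ∩ BC · AD = -94/3]
2. B_y = 6  [2·signedArea(BDC) = 0 ∩ BC · AD = -94/3]
   → B = (-19/3, 6)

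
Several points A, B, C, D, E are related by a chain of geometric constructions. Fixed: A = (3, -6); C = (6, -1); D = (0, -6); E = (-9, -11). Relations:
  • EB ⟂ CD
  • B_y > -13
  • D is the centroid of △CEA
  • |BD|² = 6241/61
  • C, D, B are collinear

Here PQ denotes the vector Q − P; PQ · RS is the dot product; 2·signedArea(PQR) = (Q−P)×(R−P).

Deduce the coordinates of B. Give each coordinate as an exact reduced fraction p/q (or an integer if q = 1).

B = (-474/61, -761/61)

1. B_x = -474/61  [C, D, B are collinear ∩ EB ⟂ CD]
2. B_y = -761/61  [C, D, B are collinear ∩ EB ⟂ CD]
   → B = (-474/61, -761/61)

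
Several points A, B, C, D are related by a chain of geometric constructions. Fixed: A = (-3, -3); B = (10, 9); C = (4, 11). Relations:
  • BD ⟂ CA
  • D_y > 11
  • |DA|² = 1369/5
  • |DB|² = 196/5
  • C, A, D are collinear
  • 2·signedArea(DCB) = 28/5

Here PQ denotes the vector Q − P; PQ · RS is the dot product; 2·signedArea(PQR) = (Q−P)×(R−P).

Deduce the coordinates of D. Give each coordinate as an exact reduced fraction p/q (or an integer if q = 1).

D = (22/5, 59/5)

1. D_x = 22/5  [C, A, D are collinear ∩ BD ⟂ CA]
2. D_y = 59/5  [C, A, D are collinear ∩ BD ⟂ CA]
   → D = (22/5, 59/5)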